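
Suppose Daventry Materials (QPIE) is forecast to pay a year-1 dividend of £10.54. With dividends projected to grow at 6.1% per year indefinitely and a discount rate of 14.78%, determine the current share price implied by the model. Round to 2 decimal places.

£121.43

Gordon growth model: P₀ = D₁/(r − g), with D₁ = 10.54 given directly.
P₀ = 10.5400 / (0.1478 − 0.061) = 10.5400 / 0.0868 = 121.4286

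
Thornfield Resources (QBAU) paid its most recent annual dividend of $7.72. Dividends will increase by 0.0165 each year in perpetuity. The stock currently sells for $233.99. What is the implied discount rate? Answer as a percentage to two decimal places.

Rearranging the constant-growth DDM: r = D₁/P₀ + g.
D₁ = 7.72 × (1 + 0.0165) = 7.8474.
r = 7.8474 / 233.99 + 0.0165 = 0.03354 + 0.0165 = 0.05004

5.00%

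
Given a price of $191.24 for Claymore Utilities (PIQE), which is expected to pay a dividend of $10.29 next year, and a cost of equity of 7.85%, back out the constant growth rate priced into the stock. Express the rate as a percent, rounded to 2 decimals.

2.47%

From P₀ = D₁/(r − g), the implied growth is g = r − D₁/P₀.
g = 0.0785 − 10.29/191.24 = 0.0785 − 0.05381 = 0.02469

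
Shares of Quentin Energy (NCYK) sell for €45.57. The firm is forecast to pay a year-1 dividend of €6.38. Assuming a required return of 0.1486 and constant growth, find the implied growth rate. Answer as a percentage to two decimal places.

0.86%

From P₀ = D₁/(r − g), the implied growth is g = r − D₁/P₀.
g = 0.1486 − 6.38/45.57 = 0.1486 − 0.14000 = 0.00860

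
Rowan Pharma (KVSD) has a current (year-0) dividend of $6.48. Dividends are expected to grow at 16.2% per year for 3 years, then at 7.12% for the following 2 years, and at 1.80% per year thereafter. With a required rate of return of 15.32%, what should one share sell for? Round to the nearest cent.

Three-stage DDM. Project D₁…D_5; terminal Gordon value at t=5 with g = 0.018; discount at r = 0.1532.
D_1 = 7.5298
D_2 = 8.7496
D_3 = 10.1670
D_4 = 10.8909
D_5 = 11.6663
TV_5 = 11.8763/(0.1532−0.018) = 87.8427
P₀ = Σ Dₜ/(1+r)ᵗ + TV_5/(1+r)^5 = 74.6872

$74.69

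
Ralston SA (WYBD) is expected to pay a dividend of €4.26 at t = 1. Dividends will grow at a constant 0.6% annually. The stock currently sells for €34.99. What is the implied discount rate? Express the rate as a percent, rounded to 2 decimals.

12.77%

Rearranging the constant-growth DDM: r = D₁/P₀ + g.
r = 4.2600 / 34.99 + 0.006 = 0.12175 + 0.006 = 0.12775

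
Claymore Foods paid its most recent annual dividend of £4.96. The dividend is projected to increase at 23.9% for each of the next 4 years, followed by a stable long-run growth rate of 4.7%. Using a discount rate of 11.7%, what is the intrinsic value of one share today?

£138.19

Two-stage DDM. Project D₁…D_4 at 0.239, terminal growth 0.047, discount at r = 0.117.
D_1 = 6.1454
D_2 = 7.6142
D_3 = 9.4340
D_4 = 11.6887
Terminal value at t=4: TV = D_5/(r−g) = 12.2381/(0.117−0.047) = 174.8298
P₀ = 6.1454/(1+0.117)^1 + 7.6142/(1+0.117)^2 + 9.4340/(1+0.117)^3 + 11.6887/(1+0.117)^4 + 174.8298/(1+0.117)^4 = 138.1880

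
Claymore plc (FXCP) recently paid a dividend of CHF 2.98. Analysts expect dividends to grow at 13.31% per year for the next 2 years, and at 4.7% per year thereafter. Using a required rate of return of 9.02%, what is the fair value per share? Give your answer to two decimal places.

CHF 84.34

Two-stage DDM. Project D₁…D_2 at 0.1331, terminal growth 0.047, discount at r = 0.0902.
D_1 = 3.3766
D_2 = 3.8261
Terminal value at t=2: TV = D_3/(r−g) = 4.0059/(0.0902−0.047) = 92.7290
P₀ = 3.3766/(1+0.0902)^1 + 3.8261/(1+0.0902)^2 + 92.7290/(1+0.0902)^2 = 84.3359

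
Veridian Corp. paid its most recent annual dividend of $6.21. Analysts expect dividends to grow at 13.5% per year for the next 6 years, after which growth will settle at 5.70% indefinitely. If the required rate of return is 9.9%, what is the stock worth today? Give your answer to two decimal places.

Two-stage DDM. Project D₁…D_6 at 0.135, terminal growth 0.057, discount at r = 0.099.
D_1 = 7.0484
D_2 = 7.9999
D_3 = 9.0799
D_4 = 10.3056
D_5 = 11.6969
D_6 = 13.2760
Terminal value at t=6: TV = D_7/(r−g) = 14.0327/(0.099−0.057) = 334.1123
P₀ = 7.0484/(1+0.099)^1 + 7.9999/(1+0.099)^2 + 9.0799/(1+0.099)^3 + 10.3056/(1+0.099)^4 + 11.6969/(1+0.099)^5 + 13.2760/(1+0.099)^6 + 334.1123/(1+0.099)^6 = 231.4025

$231.40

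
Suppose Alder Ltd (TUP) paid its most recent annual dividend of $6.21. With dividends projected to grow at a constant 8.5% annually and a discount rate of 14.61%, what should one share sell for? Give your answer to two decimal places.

$110.28

Gordon growth model: P₀ = D₁/(r − g). D₁ = 6.21 × (1 + 0.085) = 6.7378.
P₀ = 6.7378 / (0.1461 − 0.085) = 6.7378 / 0.0611 = 110.2758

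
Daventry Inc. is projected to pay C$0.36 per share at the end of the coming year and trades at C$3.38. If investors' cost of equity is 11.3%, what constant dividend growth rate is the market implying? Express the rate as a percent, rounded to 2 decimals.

0.65%

From P₀ = D₁/(r − g), the implied growth is g = r − D₁/P₀.
g = 0.113 − 0.36/3.38 = 0.113 − 0.10651 = 0.00649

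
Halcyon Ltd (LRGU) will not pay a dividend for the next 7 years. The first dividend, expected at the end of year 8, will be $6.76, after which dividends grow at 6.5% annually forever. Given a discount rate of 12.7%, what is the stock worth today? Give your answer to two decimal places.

$47.22

Deferred-dividend DDM. At t=7 the remaining stream is a growing perpetuity with first payment D_8 = 6.76.
V_7 = D_8/(r−g) = 6.76/(0.127−0.065) = 109.0323
P₀ = V_7/(1+r)^7 = 109.0323/(1+0.127)^7 = 47.2158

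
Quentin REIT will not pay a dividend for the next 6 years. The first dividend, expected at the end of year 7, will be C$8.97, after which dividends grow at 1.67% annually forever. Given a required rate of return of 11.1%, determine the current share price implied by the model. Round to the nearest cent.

Deferred-dividend DDM. At t=6 the remaining stream is a growing perpetuity with first payment D_7 = 8.97.
V_6 = D_7/(r−g) = 8.97/(0.111−0.0167) = 95.1220
P₀ = V_6/(1+r)^6 = 95.1220/(1+0.111)^6 = 50.5820

C$50.58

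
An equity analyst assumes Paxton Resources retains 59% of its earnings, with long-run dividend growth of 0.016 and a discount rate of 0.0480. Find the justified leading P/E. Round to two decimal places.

Payout ratio b = 1 − 0.59 = 0.41.
Justified leading P/E = b/(r−g) = 0.41/(0.048−0.016) = 12.8125

12.81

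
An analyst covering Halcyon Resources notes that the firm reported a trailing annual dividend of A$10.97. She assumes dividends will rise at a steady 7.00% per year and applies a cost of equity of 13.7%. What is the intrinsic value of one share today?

Gordon growth model: P₀ = D₁/(r − g). D₁ = 10.97 × (1 + 0.07) = 11.7379.
P₀ = 11.7379 / (0.137 − 0.07) = 11.7379 / 0.067 = 175.1925

A$175.19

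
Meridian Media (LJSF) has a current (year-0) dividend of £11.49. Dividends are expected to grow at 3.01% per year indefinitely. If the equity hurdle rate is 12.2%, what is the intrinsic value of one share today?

£128.79

Gordon growth model: P₀ = D₁/(r − g). D₁ = 11.49 × (1 + 0.0301) = 11.8358.
P₀ = 11.8358 / (0.122 − 0.0301) = 11.8358 / 0.0919 = 128.7905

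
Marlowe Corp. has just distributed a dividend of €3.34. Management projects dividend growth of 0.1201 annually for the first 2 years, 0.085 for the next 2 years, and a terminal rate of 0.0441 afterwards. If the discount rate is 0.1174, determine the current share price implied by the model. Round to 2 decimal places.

€58.20

Three-stage DDM. Project D₁…D_4; terminal Gordon value at t=4 with g = 0.0441; discount at r = 0.1174.
D_1 = 3.7411
D_2 = 4.1904
D_3 = 4.5466
D_4 = 4.9331
TV_4 = 5.1506/(0.1174−0.0441) = 70.2680
P₀ = Σ Dₜ/(1+r)ᵗ + TV_4/(1+r)^4 = 58.2011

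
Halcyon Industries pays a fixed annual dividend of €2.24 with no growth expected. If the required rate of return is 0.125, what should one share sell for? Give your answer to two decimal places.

€17.92

Zero-growth DDM (perpetuity): P₀ = D/r = 2.24 / 0.125 = 17.9200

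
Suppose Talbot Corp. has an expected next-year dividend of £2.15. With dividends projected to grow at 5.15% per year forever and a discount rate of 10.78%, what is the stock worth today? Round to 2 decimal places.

£38.19

Gordon growth model: P₀ = D₁/(r − g), with D₁ = 2.15 given directly.
P₀ = 2.1500 / (0.1078 − 0.0515) = 2.1500 / 0.0563 = 38.1883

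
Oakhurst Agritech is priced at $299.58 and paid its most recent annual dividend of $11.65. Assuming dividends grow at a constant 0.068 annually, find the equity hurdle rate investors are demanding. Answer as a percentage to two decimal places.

10.95%

Rearranging the constant-growth DDM: r = D₁/P₀ + g.
D₁ = 11.65 × (1 + 0.068) = 12.4422.
r = 12.4422 / 299.58 + 0.068 = 0.04153 + 0.068 = 0.10953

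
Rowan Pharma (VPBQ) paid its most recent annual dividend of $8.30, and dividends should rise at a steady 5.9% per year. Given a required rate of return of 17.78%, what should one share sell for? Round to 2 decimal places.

$73.99

Gordon growth model: P₀ = D₁/(r − g). D₁ = 8.30 × (1 + 0.059) = 8.7897.
P₀ = 8.7897 / (0.1778 − 0.059) = 8.7897 / 0.1188 = 73.9874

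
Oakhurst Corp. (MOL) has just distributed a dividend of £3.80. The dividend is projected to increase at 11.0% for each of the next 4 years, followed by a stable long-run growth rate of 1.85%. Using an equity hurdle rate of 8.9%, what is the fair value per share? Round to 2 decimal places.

Two-stage DDM. Project D₁…D_4 at 0.11, terminal growth 0.0185, discount at r = 0.089.
D_1 = 4.2180
D_2 = 4.6820
D_3 = 5.1970
D_4 = 5.7687
Terminal value at t=4: TV = D_5/(r−g) = 5.8754/(0.089−0.0185) = 83.3388
P₀ = 4.2180/(1+0.089)^1 + 4.6820/(1+0.089)^2 + 5.1970/(1+0.089)^3 + 5.7687/(1+0.089)^4 + 83.3388/(1+0.089)^4 = 75.2035

£75.20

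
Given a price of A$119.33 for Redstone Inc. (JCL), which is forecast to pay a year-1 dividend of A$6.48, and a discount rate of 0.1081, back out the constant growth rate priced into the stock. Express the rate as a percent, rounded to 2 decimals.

From P₀ = D₁/(r − g), the implied growth is g = r − D₁/P₀.
g = 0.1081 − 6.48/119.33 = 0.1081 − 0.05430 = 0.05380

5.38%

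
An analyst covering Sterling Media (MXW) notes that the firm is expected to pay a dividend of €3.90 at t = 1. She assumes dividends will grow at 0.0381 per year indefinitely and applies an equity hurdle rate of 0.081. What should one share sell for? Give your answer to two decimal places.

€90.91

Gordon growth model: P₀ = D₁/(r − g), with D₁ = 3.90 given directly.
P₀ = 3.9000 / (0.081 − 0.0381) = 3.9000 / 0.0429 = 90.9091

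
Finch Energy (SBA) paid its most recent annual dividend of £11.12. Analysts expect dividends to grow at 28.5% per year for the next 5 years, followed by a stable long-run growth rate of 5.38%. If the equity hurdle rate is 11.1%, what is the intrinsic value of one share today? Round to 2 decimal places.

Two-stage DDM. Project D₁…D_5 at 0.285, terminal growth 0.0538, discount at r = 0.111.
D_1 = 14.2892
D_2 = 18.3616
D_3 = 23.5947
D_4 = 30.3192
D_5 = 38.9601
Terminal value at t=5: TV = D_6/(r−g) = 41.0562/(0.111−0.0538) = 717.7655
P₀ = 14.2892/(1+0.111)^1 + 18.3616/(1+0.111)^2 + 23.5947/(1+0.111)^3 + 30.3192/(1+0.111)^4 + 38.9601/(1+0.111)^5 + 717.7655/(1+0.111)^5 = 511.9059

£511.91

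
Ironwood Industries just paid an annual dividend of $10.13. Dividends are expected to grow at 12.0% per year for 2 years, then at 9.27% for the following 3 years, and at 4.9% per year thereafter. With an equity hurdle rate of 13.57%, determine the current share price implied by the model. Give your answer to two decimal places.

$153.38

Three-stage DDM. Project D₁…D_5; terminal Gordon value at t=5 with g = 0.049; discount at r = 0.1357.
D_1 = 11.3456
D_2 = 12.7071
D_3 = 13.8850
D_4 = 15.1722
D_5 = 16.5786
TV_5 = 17.3910/(0.1357−0.049) = 200.5879
P₀ = Σ Dₜ/(1+r)ᵗ + TV_5/(1+r)^5 = 153.3816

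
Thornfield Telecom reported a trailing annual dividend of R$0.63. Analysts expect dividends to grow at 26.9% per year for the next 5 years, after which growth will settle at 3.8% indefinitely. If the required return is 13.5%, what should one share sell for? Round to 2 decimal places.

Two-stage DDM. Project D₁…D_5 at 0.269, terminal growth 0.038, discount at r = 0.135.
D_1 = 0.7995
D_2 = 1.0145
D_3 = 1.2874
D_4 = 1.6338
D_5 = 2.0732
Terminal value at t=5: TV = D_6/(r−g) = 2.1520/(0.135−0.038) = 22.1858
P₀ = 0.7995/(1+0.135)^1 + 1.0145/(1+0.135)^2 + 1.2874/(1+0.135)^3 + 1.6338/(1+0.135)^4 + 2.0732/(1+0.135)^5 + 22.1858/(1+0.135)^5 = 16.2362

R$16.24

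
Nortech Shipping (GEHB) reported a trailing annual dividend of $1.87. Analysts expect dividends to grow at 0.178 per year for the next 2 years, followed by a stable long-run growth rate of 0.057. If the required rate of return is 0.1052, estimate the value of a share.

$50.71

Two-stage DDM. Project D₁…D_2 at 0.178, terminal growth 0.057, discount at r = 0.1052.
D_1 = 2.2029
D_2 = 2.5950
Terminal value at t=2: TV = D_3/(r−g) = 2.7429/(0.1052−0.057) = 56.9063
P₀ = 2.2029/(1+0.1052)^1 + 2.5950/(1+0.1052)^2 + 56.9063/(1+0.1052)^2 = 50.7061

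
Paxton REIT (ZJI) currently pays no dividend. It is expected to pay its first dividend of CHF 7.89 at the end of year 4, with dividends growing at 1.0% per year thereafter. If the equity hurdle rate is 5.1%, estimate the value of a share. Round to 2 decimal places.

Deferred-dividend DDM. At t=3 the remaining stream is a growing perpetuity with first payment D_4 = 7.89.
V_3 = D_4/(r−g) = 7.89/(0.051−0.01) = 192.4390
P₀ = V_3/(1+r)^3 = 192.4390/(1+0.051)^3 = 165.7620

CHF 165.76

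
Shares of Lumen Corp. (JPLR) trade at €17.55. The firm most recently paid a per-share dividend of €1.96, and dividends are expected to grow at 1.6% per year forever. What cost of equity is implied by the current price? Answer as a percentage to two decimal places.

Rearranging the constant-growth DDM: r = D₁/P₀ + g.
D₁ = 1.96 × (1 + 0.016) = 1.9914.
r = 1.9914 / 17.55 + 0.016 = 0.11347 + 0.016 = 0.12947

12.95%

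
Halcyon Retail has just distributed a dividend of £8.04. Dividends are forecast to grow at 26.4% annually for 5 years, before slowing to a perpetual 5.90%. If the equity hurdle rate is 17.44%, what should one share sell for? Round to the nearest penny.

Two-stage DDM. Project D₁…D_5 at 0.264, terminal growth 0.059, discount at r = 0.1744.
D_1 = 10.1626
D_2 = 12.8455
D_3 = 16.2367
D_4 = 20.5232
D_5 = 25.9413
Terminal value at t=5: TV = D_6/(r−g) = 27.4718/(0.1744−0.059) = 238.0573
P₀ = 10.1626/(1+0.1744)^1 + 12.8455/(1+0.1744)^2 + 16.2367/(1+0.1744)^3 + 20.5232/(1+0.1744)^4 + 25.9413/(1+0.1744)^5 + 238.0573/(1+0.1744)^5 = 156.9540

£156.95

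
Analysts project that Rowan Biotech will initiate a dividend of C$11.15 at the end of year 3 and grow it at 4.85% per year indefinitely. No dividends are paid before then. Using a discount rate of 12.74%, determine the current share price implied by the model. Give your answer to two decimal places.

C$111.18

Deferred-dividend DDM. At t=2 the remaining stream is a growing perpetuity with first payment D_3 = 11.15.
V_2 = D_3/(r−g) = 11.15/(0.1274−0.0485) = 141.3181
P₀ = V_2/(1+r)^2 = 141.3181/(1+0.1274)^2 = 111.1839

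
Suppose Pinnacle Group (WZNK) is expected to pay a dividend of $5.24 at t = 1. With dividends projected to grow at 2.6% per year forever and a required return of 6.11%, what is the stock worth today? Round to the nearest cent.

Gordon growth model: P₀ = D₁/(r − g), with D₁ = 5.24 given directly.
P₀ = 5.2400 / (0.0611 − 0.026) = 5.2400 / 0.0351 = 149.2877

$149.29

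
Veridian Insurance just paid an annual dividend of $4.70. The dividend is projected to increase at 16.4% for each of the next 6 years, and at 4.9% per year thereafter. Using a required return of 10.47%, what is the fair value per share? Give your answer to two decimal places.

Two-stage DDM. Project D₁…D_6 at 0.164, terminal growth 0.049, discount at r = 0.1047.
D_1 = 5.4708
D_2 = 6.3680
D_3 = 7.4124
D_4 = 8.6280
D_5 = 10.0430
D_6 = 11.6900
Terminal value at t=6: TV = D_7/(r−g) = 12.2628/(0.1047−0.049) = 220.1588
P₀ = 5.4708/(1+0.1047)^1 + 6.3680/(1+0.1047)^2 + 7.4124/(1+0.1047)^3 + 8.6280/(1+0.1047)^4 + 10.0430/(1+0.1047)^5 + 11.6900/(1+0.1047)^6 + 220.1588/(1+0.1047)^6 = 155.1336

$155.13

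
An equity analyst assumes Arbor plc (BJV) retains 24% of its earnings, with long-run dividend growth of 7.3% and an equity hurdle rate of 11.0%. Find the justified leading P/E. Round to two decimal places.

20.54

Payout ratio b = 1 − 0.24 = 0.76.
Justified leading P/E = b/(r−g) = 0.76/(0.11−0.073) = 20.5405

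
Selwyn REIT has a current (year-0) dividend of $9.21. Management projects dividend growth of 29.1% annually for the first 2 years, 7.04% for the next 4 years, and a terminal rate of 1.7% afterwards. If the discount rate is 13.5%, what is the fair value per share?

Three-stage DDM. Project D₁…D_6; terminal Gordon value at t=6 with g = 0.017; discount at r = 0.135.
D_1 = 11.8901
D_2 = 15.3501
D_3 = 16.4308
D_4 = 17.5875
D_5 = 18.8257
D_6 = 20.1510
TV_6 = 20.4936/(0.135−0.017) = 173.6743
P₀ = Σ Dₜ/(1+r)ᵗ + TV_6/(1+r)^6 = 144.8858

$144.89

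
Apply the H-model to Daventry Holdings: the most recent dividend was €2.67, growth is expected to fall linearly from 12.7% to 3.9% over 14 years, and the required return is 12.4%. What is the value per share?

H-model: P₀ = D₀[(1+g_L) + H(g_S−g_L)]/(r−g_L), with H = 14/2 = 7.
P₀ = 2.67 × [(1+0.039) + 7×(0.127−0.039)] / (0.124−0.039)
   = 2.67 × 1.6550 / 0.085 = 51.9865

€51.99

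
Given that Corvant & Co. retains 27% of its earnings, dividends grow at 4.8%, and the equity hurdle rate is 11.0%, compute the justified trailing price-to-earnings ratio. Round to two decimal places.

12.34

Payout ratio b = 1 − 0.27 = 0.73.
Justified trailing P/E = b(1+g)/(r−g) = 0.73×(1+0.048)/(0.11−0.048) = 12.3394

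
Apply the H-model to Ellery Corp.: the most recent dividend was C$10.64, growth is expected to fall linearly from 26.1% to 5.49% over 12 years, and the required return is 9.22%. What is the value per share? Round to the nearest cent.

C$653.66

H-model: P₀ = D₀[(1+g_L) + H(g_S−g_L)]/(r−g_L), with H = 12/2 = 6.
P₀ = 10.64 × [(1+0.0549) + 6×(0.261−0.0549)] / (0.0922−0.0549)
   = 10.64 × 2.2915 / 0.0373 = 653.6611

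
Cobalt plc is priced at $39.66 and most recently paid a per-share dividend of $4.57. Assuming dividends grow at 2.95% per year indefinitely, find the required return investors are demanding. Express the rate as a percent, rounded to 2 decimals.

14.81%

Rearranging the constant-growth DDM: r = D₁/P₀ + g.
D₁ = 4.57 × (1 + 0.0295) = 4.7048.
r = 4.7048 / 39.66 + 0.0295 = 0.11863 + 0.0295 = 0.14813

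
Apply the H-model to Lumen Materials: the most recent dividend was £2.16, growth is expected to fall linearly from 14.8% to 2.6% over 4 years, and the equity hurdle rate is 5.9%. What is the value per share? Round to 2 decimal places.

H-model: P₀ = D₀[(1+g_L) + H(g_S−g_L)]/(r−g_L), with H = 4/2 = 2.
P₀ = 2.16 × [(1+0.026) + 2×(0.148−0.026)] / (0.059−0.026)
   = 2.16 × 1.2700 / 0.033 = 83.1273

£83.13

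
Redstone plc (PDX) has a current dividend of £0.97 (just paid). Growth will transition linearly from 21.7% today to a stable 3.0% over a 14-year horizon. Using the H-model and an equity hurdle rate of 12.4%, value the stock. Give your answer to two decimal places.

£24.14

H-model: P₀ = D₀[(1+g_L) + H(g_S−g_L)]/(r−g_L), with H = 14/2 = 7.
P₀ = 0.97 × [(1+0.03) + 7×(0.217−0.03)] / (0.124−0.03)
   = 0.97 × 2.3390 / 0.094 = 24.1365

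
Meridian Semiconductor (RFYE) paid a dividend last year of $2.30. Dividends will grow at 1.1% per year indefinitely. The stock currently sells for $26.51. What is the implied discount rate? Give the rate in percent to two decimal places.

Rearranging the constant-growth DDM: r = D₁/P₀ + g.
D₁ = 2.30 × (1 + 0.011) = 2.3253.
r = 2.3253 / 26.51 + 0.011 = 0.08771 + 0.011 = 0.09871

9.87%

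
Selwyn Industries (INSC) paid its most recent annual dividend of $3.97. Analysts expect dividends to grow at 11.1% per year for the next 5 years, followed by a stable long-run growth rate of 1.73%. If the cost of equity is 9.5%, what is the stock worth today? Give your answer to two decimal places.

$76.63

Two-stage DDM. Project D₁…D_5 at 0.111, terminal growth 0.0173, discount at r = 0.095.
D_1 = 4.4107
D_2 = 4.9003
D_3 = 5.4442
D_4 = 6.0485
D_5 = 6.7199
Terminal value at t=5: TV = D_6/(r−g) = 6.8361/(0.095−0.0173) = 87.9810
P₀ = 4.4107/(1+0.095)^1 + 4.9003/(1+0.095)^2 + 5.4442/(1+0.095)^3 + 6.0485/(1+0.095)^4 + 6.7199/(1+0.095)^5 + 87.9810/(1+0.095)^5 = 76.6252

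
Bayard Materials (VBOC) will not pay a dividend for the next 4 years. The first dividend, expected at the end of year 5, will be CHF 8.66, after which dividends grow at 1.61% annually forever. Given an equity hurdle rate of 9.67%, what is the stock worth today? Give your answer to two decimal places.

Deferred-dividend DDM. At t=4 the remaining stream is a growing perpetuity with first payment D_5 = 8.66.
V_4 = D_5/(r−g) = 8.66/(0.0967−0.0161) = 107.4442
P₀ = V_4/(1+r)^4 = 107.4442/(1+0.0967)^4 = 74.2731

CHF 74.27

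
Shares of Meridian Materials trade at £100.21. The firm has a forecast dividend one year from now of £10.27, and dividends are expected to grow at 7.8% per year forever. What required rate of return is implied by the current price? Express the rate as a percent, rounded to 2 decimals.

Rearranging the constant-growth DDM: r = D₁/P₀ + g.
r = 10.2700 / 100.21 + 0.078 = 0.10248 + 0.078 = 0.18048

18.05%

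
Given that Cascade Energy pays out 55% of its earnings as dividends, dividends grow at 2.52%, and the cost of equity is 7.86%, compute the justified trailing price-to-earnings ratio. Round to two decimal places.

Justified trailing P/E = b(1+g)/(r−g) = 0.55×(1+0.0252)/(0.0786−0.0252) = 10.5592

10.56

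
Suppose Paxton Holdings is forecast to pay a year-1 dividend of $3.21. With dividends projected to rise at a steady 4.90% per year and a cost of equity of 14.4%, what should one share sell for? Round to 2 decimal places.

Gordon growth model: P₀ = D₁/(r − g), with D₁ = 3.21 given directly.
P₀ = 3.2100 / (0.144 − 0.049) = 3.2100 / 0.095 = 33.7895

$33.79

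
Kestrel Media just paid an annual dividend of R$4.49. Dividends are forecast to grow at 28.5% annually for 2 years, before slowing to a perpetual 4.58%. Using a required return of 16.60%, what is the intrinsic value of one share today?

R$57.85

Two-stage DDM. Project D₁…D_2 at 0.285, terminal growth 0.0458, discount at r = 0.166.
D_1 = 5.7696
D_2 = 7.4140
Terminal value at t=2: TV = D_3/(r−g) = 7.7536/(0.166−0.0458) = 64.5055
P₀ = 5.7696/(1+0.166)^1 + 7.4140/(1+0.166)^2 + 64.5055/(1+0.166)^2 = 57.8475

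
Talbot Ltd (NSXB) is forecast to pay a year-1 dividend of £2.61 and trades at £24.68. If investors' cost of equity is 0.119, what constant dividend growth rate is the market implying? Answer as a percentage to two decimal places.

From P₀ = D₁/(r − g), the implied growth is g = r − D₁/P₀.
g = 0.119 − 2.61/24.68 = 0.119 − 0.10575 = 0.01325

1.32%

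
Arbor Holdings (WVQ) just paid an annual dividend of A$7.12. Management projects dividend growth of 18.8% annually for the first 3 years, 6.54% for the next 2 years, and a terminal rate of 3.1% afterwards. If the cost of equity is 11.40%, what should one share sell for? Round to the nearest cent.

A$138.59

Three-stage DDM. Project D₁…D_5; terminal Gordon value at t=5 with g = 0.031; discount at r = 0.114.
D_1 = 8.4586
D_2 = 10.0488
D_3 = 11.9379
D_4 = 12.7187
D_5 = 13.5505
TV_5 = 13.9705/(0.114−0.031) = 168.3198
P₀ = Σ Dₜ/(1+r)ᵗ + TV_5/(1+r)^5 = 138.5914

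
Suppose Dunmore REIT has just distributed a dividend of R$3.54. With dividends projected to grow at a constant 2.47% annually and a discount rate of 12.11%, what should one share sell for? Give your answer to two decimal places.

Gordon growth model: P₀ = D₁/(r − g). D₁ = 3.54 × (1 + 0.0247) = 3.6274.
P₀ = 3.6274 / (0.1211 − 0.0247) = 3.6274 / 0.0964 = 37.6290

R$37.63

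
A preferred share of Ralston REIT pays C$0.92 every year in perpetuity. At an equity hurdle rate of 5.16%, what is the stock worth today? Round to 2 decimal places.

C$17.83

Zero-growth DDM (perpetuity): P₀ = D/r = 0.92 / 0.0516 = 17.8295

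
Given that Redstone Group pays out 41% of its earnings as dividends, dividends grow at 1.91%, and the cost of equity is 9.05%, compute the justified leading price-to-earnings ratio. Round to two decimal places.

5.74

Justified leading P/E = b/(r−g) = 0.41/(0.0905−0.0191) = 5.7423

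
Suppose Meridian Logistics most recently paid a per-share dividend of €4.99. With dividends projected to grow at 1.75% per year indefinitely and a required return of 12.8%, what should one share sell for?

€45.95

Gordon growth model: P₀ = D₁/(r − g). D₁ = 4.99 × (1 + 0.0175) = 5.0773.
P₀ = 5.0773 / (0.128 − 0.0175) = 5.0773 / 0.1105 = 45.9486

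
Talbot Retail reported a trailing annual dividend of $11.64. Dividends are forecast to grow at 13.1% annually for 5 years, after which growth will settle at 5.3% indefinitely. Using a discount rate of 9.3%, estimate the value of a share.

$428.08

Two-stage DDM. Project D₁…D_5 at 0.131, terminal growth 0.053, discount at r = 0.093.
D_1 = 13.1648
D_2 = 14.8894
D_3 = 16.8399
D_4 = 19.0460
D_5 = 21.5410
Terminal value at t=5: TV = D_6/(r−g) = 22.6827/(0.093−0.053) = 567.0670
P₀ = 13.1648/(1+0.093)^1 + 14.8894/(1+0.093)^2 + 16.8399/(1+0.093)^3 + 19.0460/(1+0.093)^4 + 21.5410/(1+0.093)^5 + 567.0670/(1+0.093)^5 = 428.0835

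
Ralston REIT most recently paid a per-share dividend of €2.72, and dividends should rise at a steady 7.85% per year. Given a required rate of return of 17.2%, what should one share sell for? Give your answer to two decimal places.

Gordon growth model: P₀ = D₁/(r − g). D₁ = 2.72 × (1 + 0.0785) = 2.9335.
P₀ = 2.9335 / (0.172 − 0.0785) = 2.9335 / 0.0935 = 31.3745

€31.37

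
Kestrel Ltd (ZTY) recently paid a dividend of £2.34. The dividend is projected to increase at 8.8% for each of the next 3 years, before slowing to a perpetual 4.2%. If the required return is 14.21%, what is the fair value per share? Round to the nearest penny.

£27.43

Two-stage DDM. Project D₁…D_3 at 0.088, terminal growth 0.042, discount at r = 0.1421.
D_1 = 2.5459
D_2 = 2.7700
D_3 = 3.0137
Terminal value at t=3: TV = D_4/(r−g) = 3.1403/(0.1421−0.042) = 31.3716
P₀ = 2.5459/(1+0.1421)^1 + 2.7700/(1+0.1421)^2 + 3.0137/(1+0.1421)^3 + 31.3716/(1+0.1421)^3 = 27.4340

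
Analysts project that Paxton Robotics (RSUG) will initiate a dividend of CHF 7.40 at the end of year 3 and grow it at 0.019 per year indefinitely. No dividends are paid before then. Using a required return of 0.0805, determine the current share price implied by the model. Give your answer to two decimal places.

CHF 103.06

Deferred-dividend DDM. At t=2 the remaining stream is a growing perpetuity with first payment D_3 = 7.40.
V_2 = D_3/(r−g) = 7.40/(0.0805−0.019) = 120.3252
P₀ = V_2/(1+r)^2 = 120.3252/(1+0.0805)^2 = 103.0640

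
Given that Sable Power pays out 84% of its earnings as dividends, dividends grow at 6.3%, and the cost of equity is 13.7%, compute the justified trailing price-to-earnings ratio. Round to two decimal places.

Justified trailing P/E = b(1+g)/(r−g) = 0.84×(1+0.063)/(0.137−0.063) = 12.0665

12.07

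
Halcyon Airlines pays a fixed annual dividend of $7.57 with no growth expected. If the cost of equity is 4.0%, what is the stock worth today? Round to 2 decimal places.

Zero-growth DDM (perpetuity): P₀ = D/r = 7.57 / 0.04 = 189.2500

$189.25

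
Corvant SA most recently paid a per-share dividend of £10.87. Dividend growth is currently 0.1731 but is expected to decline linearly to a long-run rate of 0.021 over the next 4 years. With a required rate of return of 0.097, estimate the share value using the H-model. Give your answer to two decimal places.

£189.54

H-model: P₀ = D₀[(1+g_L) + H(g_S−g_L)]/(r−g_L), with H = 4/2 = 2.
P₀ = 10.87 × [(1+0.021) + 2×(0.1731−0.021)] / (0.097−0.021)
   = 10.87 × 1.3252 / 0.076 = 189.5385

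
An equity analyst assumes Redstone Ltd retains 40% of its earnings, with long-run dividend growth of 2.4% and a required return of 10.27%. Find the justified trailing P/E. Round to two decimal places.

Payout ratio b = 1 − 0.40 = 0.60.
Justified trailing P/E = b(1+g)/(r−g) = 0.60×(1+0.024)/(0.1027−0.024) = 7.8069

7.81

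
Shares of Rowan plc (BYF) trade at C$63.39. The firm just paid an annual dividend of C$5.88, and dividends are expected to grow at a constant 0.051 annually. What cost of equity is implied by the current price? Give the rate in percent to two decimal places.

14.85%

Rearranging the constant-growth DDM: r = D₁/P₀ + g.
D₁ = 5.88 × (1 + 0.051) = 6.1799.
r = 6.1799 / 63.39 + 0.051 = 0.09749 + 0.051 = 0.14849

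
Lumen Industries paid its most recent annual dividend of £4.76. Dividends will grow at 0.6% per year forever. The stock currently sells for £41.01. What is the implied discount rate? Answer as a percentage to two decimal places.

Rearranging the constant-growth DDM: r = D₁/P₀ + g.
D₁ = 4.76 × (1 + 0.006) = 4.7886.
r = 4.7886 / 41.01 + 0.006 = 0.11677 + 0.006 = 0.12277

12.28%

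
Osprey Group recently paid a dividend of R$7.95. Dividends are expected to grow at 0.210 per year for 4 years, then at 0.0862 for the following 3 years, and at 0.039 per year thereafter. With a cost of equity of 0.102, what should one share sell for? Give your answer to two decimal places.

R$256.57

Three-stage DDM. Project D₁…D_7; terminal Gordon value at t=7 with g = 0.039; discount at r = 0.102.
D_1 = 9.6195
D_2 = 11.6396
D_3 = 14.0839
D_4 = 17.0415
D_5 = 18.5105
D_6 = 20.1061
D_7 = 21.8393
TV_7 = 22.6910/(0.102−0.039) = 360.1745
P₀ = Σ Dₜ/(1+r)ᵗ + TV_7/(1+r)^7 = 256.5656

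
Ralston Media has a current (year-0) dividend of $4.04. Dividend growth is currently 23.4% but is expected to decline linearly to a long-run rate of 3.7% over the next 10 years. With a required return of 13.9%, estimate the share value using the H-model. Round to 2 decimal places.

$80.09

H-model: P₀ = D₀[(1+g_L) + H(g_S−g_L)]/(r−g_L), with H = 10/2 = 5.
P₀ = 4.04 × [(1+0.037) + 5×(0.234−0.037)] / (0.139−0.037)
   = 4.04 × 2.0220 / 0.102 = 80.0871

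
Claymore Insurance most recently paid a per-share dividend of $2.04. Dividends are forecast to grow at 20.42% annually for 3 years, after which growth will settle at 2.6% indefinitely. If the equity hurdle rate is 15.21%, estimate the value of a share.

Two-stage DDM. Project D₁…D_3 at 0.2042, terminal growth 0.026, discount at r = 0.1521.
D_1 = 2.4566
D_2 = 2.9582
D_3 = 3.5623
Terminal value at t=3: TV = D_4/(r−g) = 3.6549/(0.1521−0.026) = 28.9840
P₀ = 2.4566/(1+0.1521)^1 + 2.9582/(1+0.1521)^2 + 3.5623/(1+0.1521)^3 + 28.9840/(1+0.1521)^3 = 25.6438

$25.64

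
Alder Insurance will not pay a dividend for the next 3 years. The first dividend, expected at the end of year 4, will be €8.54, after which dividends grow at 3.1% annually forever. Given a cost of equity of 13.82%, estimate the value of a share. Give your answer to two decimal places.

€54.03

Deferred-dividend DDM. At t=3 the remaining stream is a growing perpetuity with first payment D_4 = 8.54.
V_3 = D_4/(r−g) = 8.54/(0.1382−0.031) = 79.6642
P₀ = V_3/(1+r)^3 = 79.6642/(1+0.1382)^3 = 54.0266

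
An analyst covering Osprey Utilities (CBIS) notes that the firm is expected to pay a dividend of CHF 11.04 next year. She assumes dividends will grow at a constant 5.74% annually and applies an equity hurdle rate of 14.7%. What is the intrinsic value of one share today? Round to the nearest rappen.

Gordon growth model: P₀ = D₁/(r − g), with D₁ = 11.04 given directly.
P₀ = 11.0400 / (0.147 − 0.0574) = 11.0400 / 0.0896 = 123.2143

CHF 123.21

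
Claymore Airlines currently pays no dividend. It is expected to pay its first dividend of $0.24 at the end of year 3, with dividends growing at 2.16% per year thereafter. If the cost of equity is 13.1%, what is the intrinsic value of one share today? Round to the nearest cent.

$1.72

Deferred-dividend DDM. At t=2 the remaining stream is a growing perpetuity with first payment D_3 = 0.24.
V_2 = D_3/(r−g) = 0.24/(0.131−0.0216) = 2.1938
P₀ = V_2/(1+r)^2 = 2.1938/(1+0.131)^2 = 1.7150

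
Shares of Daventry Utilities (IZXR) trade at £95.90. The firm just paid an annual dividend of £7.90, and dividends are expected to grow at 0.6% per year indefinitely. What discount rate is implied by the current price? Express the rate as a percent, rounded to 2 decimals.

8.89%

Rearranging the constant-growth DDM: r = D₁/P₀ + g.
D₁ = 7.90 × (1 + 0.006) = 7.9474.
r = 7.9474 / 95.90 + 0.006 = 0.08287 + 0.006 = 0.08887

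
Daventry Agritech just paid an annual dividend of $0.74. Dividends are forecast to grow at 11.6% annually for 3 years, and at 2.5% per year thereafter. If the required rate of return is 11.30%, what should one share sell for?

Two-stage DDM. Project D₁…D_3 at 0.116, terminal growth 0.025, discount at r = 0.113.
D_1 = 0.8258
D_2 = 0.9216
D_3 = 1.0285
Terminal value at t=3: TV = D_4/(r−g) = 1.0543/(0.113−0.025) = 11.9802
P₀ = 0.8258/(1+0.113)^1 + 0.9216/(1+0.113)^2 + 1.0285/(1+0.113)^3 + 11.9802/(1+0.113)^3 = 10.9212

$10.92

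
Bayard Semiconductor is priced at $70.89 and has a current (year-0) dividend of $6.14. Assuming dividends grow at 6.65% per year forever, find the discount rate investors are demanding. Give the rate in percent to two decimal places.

Rearranging the constant-growth DDM: r = D₁/P₀ + g.
D₁ = 6.14 × (1 + 0.0665) = 6.5483.
r = 6.5483 / 70.89 + 0.0665 = 0.09237 + 0.0665 = 0.15887

15.89%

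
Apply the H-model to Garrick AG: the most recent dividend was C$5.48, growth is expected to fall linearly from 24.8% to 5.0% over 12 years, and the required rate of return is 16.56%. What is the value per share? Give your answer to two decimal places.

C$106.09

H-model: P₀ = D₀[(1+g_L) + H(g_S−g_L)]/(r−g_L), with H = 12/2 = 6.
P₀ = 5.48 × [(1+0.05) + 6×(0.248−0.05)] / (0.1656−0.05)
   = 5.48 × 2.2380 / 0.1156 = 106.0920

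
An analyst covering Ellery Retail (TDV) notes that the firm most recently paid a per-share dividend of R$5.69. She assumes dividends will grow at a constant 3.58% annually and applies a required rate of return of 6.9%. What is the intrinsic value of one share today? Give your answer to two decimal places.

R$177.52

Gordon growth model: P₀ = D₁/(r − g). D₁ = 5.69 × (1 + 0.0358) = 5.8937.
P₀ = 5.8937 / (0.069 − 0.0358) = 5.8937 / 0.0332 = 177.5211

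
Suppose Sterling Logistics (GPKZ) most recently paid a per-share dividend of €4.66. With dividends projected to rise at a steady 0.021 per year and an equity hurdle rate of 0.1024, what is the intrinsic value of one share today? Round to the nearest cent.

Gordon growth model: P₀ = D₁/(r − g). D₁ = 4.66 × (1 + 0.021) = 4.7579.
P₀ = 4.7579 / (0.1024 − 0.021) = 4.7579 / 0.0814 = 58.4504

€58.45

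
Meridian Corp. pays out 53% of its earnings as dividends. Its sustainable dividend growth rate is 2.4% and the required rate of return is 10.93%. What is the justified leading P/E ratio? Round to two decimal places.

6.21

Justified leading P/E = b/(r−g) = 0.53/(0.1093−0.024) = 6.2134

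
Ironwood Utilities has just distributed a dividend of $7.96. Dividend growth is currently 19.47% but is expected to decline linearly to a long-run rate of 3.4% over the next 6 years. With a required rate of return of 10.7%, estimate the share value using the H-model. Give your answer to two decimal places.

H-model: P₀ = D₀[(1+g_L) + H(g_S−g_L)]/(r−g_L), with H = 6/2 = 3.
P₀ = 7.96 × [(1+0.034) + 3×(0.1947−0.034)] / (0.107−0.034)
   = 7.96 × 1.5161 / 0.073 = 165.3172

$165.32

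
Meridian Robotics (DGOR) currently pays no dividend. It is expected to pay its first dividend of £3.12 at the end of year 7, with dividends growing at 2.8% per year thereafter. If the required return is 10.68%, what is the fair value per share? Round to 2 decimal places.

£21.54

Deferred-dividend DDM. At t=6 the remaining stream is a growing perpetuity with first payment D_7 = 3.12.
V_6 = D_7/(r−g) = 3.12/(0.1068−0.028) = 39.5939
P₀ = V_6/(1+r)^6 = 39.5939/(1+0.1068)^6 = 21.5384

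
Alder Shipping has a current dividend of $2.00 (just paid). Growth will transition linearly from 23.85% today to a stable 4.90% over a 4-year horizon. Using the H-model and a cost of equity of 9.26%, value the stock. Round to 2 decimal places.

$65.50

H-model: P₀ = D₀[(1+g_L) + H(g_S−g_L)]/(r−g_L), with H = 4/2 = 2.
P₀ = 2.00 × [(1+0.049) + 2×(0.2385−0.049)] / (0.0926−0.049)
   = 2.00 × 1.4280 / 0.0436 = 65.5046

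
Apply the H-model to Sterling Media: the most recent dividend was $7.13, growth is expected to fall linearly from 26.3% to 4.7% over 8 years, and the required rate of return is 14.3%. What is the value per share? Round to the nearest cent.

$141.93

H-model: P₀ = D₀[(1+g_L) + H(g_S−g_L)]/(r−g_L), with H = 8/2 = 4.
P₀ = 7.13 × [(1+0.047) + 4×(0.263−0.047)] / (0.143−0.047)
   = 7.13 × 1.9110 / 0.096 = 141.9316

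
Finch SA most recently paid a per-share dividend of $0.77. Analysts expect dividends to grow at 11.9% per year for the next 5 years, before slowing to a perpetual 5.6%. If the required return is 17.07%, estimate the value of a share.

Two-stage DDM. Project D₁…D_5 at 0.119, terminal growth 0.056, discount at r = 0.1707.
D_1 = 0.8616
D_2 = 0.9642
D_3 = 1.0789
D_4 = 1.2073
D_5 = 1.3510
Terminal value at t=5: TV = D_6/(r−g) = 1.4266/(0.1707−0.056) = 12.4377
P₀ = 0.8616/(1+0.1707)^1 + 0.9642/(1+0.1707)^2 + 1.0789/(1+0.1707)^3 + 1.2073/(1+0.1707)^4 + 1.3510/(1+0.1707)^5 + 12.4377/(1+0.1707)^5 = 9.0250

$9.03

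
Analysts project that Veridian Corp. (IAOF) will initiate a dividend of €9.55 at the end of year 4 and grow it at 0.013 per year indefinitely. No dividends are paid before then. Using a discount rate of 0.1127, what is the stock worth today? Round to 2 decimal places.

Deferred-dividend DDM. At t=3 the remaining stream is a growing perpetuity with first payment D_4 = 9.55.
V_3 = D_4/(r−g) = 9.55/(0.1127−0.013) = 95.7874
P₀ = V_3/(1+r)^3 = 95.7874/(1+0.1127)^3 = 69.5303

€69.53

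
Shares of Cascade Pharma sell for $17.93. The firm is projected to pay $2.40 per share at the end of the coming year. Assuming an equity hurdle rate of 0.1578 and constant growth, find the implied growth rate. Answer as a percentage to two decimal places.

From P₀ = D₁/(r − g), the implied growth is g = r − D₁/P₀.
g = 0.1578 − 2.40/17.93 = 0.1578 − 0.13385 = 0.02395

2.39%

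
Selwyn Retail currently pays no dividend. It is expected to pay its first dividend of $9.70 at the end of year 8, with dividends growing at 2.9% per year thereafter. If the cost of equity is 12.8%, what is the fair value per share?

Deferred-dividend DDM. At t=7 the remaining stream is a growing perpetuity with first payment D_8 = 9.70.
V_7 = D_8/(r−g) = 9.70/(0.128−0.029) = 97.9798
P₀ = V_7/(1+r)^7 = 97.9798/(1+0.128)^7 = 42.1670

$42.17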